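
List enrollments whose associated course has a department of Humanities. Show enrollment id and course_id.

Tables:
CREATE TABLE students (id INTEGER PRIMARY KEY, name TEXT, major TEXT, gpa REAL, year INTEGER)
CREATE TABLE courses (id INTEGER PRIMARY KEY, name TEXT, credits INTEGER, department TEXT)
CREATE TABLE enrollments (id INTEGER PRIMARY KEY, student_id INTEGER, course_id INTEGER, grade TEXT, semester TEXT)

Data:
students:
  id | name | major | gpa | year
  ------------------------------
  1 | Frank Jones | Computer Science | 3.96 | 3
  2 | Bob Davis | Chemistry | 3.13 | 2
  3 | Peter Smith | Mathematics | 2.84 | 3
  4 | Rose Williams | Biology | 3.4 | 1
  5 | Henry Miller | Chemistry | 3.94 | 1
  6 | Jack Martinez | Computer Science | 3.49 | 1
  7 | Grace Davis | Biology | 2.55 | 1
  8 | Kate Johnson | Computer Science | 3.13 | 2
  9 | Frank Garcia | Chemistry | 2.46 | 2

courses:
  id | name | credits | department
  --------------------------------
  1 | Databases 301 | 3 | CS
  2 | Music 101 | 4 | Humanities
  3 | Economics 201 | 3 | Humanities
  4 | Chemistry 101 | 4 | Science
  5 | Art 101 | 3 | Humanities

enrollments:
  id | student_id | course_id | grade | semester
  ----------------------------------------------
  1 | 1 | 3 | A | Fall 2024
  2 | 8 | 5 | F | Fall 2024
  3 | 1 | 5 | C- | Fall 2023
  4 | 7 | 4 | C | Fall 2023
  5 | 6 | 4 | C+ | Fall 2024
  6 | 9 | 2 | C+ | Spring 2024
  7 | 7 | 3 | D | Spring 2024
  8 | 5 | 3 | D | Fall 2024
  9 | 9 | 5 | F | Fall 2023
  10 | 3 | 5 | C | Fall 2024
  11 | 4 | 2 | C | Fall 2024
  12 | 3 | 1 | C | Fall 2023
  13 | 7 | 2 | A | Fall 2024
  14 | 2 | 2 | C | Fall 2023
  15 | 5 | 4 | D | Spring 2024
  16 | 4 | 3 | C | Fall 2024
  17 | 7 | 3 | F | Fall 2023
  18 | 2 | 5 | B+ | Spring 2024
SELECT id, course_id FROM enrollments WHERE course_id IN (SELECT id FROM courses WHERE department = 'Humanities')

Execution result:
id | course_id
1 | 3
2 | 5
3 | 5
6 | 2
7 | 3
8 | 3
9 | 5
10 | 5
11 | 2
13 | 2
14 | 2
16 | 3
17 | 3
18 | 5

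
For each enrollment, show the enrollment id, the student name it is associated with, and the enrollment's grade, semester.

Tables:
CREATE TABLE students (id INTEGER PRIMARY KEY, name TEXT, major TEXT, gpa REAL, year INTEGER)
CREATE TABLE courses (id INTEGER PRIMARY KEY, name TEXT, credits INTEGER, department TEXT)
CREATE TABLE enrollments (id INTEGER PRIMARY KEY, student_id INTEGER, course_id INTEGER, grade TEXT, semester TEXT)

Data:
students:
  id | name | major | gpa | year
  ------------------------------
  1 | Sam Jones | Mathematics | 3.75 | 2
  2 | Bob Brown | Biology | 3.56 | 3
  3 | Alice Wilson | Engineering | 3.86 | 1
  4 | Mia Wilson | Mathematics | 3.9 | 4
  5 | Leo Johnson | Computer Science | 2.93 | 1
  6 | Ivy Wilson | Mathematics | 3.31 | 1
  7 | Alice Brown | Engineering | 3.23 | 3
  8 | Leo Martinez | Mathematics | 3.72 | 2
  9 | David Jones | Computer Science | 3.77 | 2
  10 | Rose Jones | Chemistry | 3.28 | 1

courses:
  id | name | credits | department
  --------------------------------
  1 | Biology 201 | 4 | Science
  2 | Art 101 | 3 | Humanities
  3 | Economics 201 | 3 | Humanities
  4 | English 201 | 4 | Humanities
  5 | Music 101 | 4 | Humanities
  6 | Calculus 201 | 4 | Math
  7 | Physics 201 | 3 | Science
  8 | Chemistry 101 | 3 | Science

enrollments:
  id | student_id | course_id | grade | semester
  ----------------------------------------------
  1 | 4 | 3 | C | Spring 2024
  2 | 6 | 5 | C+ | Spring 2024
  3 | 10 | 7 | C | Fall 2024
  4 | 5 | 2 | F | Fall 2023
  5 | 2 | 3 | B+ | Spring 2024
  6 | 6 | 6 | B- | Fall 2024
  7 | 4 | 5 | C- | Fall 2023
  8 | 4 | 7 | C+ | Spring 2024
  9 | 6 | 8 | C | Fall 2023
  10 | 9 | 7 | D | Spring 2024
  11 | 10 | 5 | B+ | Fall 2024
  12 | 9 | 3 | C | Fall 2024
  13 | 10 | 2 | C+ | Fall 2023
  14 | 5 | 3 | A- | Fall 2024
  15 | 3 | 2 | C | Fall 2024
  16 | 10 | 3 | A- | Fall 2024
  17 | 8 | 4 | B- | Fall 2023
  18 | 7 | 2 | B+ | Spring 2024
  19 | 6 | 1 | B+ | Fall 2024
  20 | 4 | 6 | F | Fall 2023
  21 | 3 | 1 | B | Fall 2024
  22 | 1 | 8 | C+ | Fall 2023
SELECT c.id, p.name AS student, c.grade, c.semester FROM enrollments c JOIN students p ON c.student_id = p.id

Execution result:
id | student | grade | semester
1 | Mia Wilson | C | Spring 2024
2 | Ivy Wilson | C+ | Spring 2024
3 | Rose Jones | C | Fall 2024
4 | Leo Johnson | F | Fall 2023
5 | Bob Brown | B+ | Spring 2024
6 | Ivy Wilson | B- | Fall 2024
7 | Mia Wilson | C- | Fall 2023
8 | Mia Wilson | C+ | Spring 2024
9 | Ivy Wilson | C | Fall 2023
10 | David Jones | D | Spring 2024
11 | Rose Jones | B+ | Fall 2024
12 | David Jones | C | Fall 2024
13 | Rose Jones | C+ | Fall 2023
14 | Leo Johnson | A- | Fall 2024
15 | Alice Wilson | C | Fall 2024
16 | Rose Jones | A- | Fall 2024
17 | Leo Martinez | B- | Fall 2023
18 | Alice Brown | B+ | Spring 2024
19 | Ivy Wilson | B+ | Fall 2024
20 | Mia Wilson | F | Fall 2023
21 | Alice Wilson | B | Fall 2024
22 | Sam Jones | C+ | Fall 2023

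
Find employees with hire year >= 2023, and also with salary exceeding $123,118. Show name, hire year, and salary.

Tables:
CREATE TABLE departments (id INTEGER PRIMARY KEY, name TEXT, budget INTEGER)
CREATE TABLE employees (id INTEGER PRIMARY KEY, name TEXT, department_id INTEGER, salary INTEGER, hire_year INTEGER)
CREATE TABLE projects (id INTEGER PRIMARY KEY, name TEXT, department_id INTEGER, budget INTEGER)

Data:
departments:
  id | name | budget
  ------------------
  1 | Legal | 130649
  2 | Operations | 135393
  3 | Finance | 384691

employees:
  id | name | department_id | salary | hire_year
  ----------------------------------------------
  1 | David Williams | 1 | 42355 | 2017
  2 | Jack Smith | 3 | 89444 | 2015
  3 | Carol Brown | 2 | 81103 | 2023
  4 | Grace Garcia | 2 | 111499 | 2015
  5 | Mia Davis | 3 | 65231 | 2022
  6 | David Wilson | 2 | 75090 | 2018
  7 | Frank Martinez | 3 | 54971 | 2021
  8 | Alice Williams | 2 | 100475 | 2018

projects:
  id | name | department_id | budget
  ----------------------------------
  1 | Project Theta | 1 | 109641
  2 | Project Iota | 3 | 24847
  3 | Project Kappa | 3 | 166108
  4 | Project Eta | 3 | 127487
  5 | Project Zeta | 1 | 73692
SELECT name, hire_year, salary FROM employees WHERE hire_year >= 2023 AND salary > 123118

Execution result:
(no rows)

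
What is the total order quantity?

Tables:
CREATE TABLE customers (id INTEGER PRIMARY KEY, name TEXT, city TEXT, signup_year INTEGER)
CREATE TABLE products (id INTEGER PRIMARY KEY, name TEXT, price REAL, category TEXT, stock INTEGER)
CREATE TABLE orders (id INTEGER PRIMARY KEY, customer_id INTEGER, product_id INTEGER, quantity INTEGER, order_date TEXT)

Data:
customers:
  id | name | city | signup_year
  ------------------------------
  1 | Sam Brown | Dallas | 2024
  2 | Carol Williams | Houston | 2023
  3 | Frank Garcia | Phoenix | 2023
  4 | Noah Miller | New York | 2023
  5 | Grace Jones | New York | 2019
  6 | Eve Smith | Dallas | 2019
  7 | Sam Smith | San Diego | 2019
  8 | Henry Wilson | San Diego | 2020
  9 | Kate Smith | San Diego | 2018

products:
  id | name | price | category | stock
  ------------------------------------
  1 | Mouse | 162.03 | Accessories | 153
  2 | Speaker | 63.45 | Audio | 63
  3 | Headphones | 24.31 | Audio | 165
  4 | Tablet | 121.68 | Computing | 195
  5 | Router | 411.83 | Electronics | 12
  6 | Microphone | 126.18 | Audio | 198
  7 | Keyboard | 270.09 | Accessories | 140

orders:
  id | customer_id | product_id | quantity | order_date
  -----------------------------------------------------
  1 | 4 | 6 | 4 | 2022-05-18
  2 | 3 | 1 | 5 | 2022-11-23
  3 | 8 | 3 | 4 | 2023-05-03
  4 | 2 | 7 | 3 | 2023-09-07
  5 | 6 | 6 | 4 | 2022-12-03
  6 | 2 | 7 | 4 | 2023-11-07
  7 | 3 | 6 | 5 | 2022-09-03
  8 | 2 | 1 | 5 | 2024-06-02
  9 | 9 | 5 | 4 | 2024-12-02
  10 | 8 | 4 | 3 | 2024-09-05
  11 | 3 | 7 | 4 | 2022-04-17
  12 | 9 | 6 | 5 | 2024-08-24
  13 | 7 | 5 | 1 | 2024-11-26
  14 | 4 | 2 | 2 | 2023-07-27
SELECT SUM(quantity) FROM orders

Execution result:
53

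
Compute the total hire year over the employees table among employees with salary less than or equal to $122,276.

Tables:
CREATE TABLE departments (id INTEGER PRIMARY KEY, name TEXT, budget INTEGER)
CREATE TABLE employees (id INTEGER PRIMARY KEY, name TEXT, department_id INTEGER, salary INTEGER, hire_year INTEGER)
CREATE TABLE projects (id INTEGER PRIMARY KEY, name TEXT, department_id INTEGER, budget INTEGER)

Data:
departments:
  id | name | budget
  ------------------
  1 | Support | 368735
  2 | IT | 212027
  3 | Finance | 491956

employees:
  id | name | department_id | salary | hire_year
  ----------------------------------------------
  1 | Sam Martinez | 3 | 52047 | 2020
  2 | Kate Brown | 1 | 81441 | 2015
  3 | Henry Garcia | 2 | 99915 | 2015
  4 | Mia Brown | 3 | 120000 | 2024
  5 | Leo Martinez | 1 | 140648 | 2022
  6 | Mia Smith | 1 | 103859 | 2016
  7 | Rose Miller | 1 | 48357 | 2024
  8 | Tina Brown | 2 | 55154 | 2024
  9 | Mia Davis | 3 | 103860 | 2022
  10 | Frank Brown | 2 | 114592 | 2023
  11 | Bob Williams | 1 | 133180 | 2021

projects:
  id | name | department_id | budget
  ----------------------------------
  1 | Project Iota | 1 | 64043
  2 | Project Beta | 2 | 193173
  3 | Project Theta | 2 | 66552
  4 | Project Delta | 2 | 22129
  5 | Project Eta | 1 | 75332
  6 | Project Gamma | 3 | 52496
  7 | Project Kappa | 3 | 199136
SELECT SUM(hire_year) FROM employees WHERE salary <= 122276

Execution result:
18183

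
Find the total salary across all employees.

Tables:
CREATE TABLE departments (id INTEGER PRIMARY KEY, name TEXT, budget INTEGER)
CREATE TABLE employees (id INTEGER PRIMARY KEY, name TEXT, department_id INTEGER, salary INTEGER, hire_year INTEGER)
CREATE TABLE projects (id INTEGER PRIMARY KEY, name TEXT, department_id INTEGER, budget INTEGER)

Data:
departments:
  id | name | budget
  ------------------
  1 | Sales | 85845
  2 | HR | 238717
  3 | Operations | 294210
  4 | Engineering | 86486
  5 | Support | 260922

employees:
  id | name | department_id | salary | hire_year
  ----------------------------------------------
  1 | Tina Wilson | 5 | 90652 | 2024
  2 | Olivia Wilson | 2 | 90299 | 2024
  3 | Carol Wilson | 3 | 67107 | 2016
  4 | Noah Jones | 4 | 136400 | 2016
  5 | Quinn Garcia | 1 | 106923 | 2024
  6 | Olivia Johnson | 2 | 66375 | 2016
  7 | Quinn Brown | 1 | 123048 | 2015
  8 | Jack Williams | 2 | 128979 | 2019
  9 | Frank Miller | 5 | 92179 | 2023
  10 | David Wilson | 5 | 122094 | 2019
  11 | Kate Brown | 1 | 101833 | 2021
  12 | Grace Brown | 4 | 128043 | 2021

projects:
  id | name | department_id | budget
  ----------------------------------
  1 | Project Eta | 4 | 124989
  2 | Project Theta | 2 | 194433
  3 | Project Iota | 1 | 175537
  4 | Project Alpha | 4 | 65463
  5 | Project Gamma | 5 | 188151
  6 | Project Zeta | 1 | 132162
SELECT SUM(salary) FROM employees

Execution result:
1253932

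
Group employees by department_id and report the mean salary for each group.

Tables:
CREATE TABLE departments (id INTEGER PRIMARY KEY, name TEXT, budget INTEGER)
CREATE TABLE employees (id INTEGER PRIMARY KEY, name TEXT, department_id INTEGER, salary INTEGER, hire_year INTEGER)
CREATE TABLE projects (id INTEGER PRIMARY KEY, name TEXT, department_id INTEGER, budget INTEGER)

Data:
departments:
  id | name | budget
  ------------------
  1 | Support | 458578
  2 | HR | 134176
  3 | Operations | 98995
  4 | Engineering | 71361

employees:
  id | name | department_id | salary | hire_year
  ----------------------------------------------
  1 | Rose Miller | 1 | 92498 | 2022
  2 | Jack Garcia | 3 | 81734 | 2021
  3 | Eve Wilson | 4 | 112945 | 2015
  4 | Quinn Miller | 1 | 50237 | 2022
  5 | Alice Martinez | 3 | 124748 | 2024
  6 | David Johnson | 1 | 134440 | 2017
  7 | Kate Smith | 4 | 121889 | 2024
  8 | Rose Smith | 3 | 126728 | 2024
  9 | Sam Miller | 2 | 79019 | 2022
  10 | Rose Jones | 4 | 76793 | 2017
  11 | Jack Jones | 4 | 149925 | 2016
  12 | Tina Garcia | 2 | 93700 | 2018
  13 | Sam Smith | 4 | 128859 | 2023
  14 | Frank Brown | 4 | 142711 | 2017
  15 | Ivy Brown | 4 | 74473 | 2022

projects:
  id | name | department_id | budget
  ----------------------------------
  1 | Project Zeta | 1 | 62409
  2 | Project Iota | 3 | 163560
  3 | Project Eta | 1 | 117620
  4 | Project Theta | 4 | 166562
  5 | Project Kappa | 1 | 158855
SELECT department_id, AVG(salary) AS avg_salary FROM employees GROUP BY department_id

Execution result:
department_id | avg_salary
1 | 92391.67
2 | 86359.50
3 | 111070.00
4 | 115370.71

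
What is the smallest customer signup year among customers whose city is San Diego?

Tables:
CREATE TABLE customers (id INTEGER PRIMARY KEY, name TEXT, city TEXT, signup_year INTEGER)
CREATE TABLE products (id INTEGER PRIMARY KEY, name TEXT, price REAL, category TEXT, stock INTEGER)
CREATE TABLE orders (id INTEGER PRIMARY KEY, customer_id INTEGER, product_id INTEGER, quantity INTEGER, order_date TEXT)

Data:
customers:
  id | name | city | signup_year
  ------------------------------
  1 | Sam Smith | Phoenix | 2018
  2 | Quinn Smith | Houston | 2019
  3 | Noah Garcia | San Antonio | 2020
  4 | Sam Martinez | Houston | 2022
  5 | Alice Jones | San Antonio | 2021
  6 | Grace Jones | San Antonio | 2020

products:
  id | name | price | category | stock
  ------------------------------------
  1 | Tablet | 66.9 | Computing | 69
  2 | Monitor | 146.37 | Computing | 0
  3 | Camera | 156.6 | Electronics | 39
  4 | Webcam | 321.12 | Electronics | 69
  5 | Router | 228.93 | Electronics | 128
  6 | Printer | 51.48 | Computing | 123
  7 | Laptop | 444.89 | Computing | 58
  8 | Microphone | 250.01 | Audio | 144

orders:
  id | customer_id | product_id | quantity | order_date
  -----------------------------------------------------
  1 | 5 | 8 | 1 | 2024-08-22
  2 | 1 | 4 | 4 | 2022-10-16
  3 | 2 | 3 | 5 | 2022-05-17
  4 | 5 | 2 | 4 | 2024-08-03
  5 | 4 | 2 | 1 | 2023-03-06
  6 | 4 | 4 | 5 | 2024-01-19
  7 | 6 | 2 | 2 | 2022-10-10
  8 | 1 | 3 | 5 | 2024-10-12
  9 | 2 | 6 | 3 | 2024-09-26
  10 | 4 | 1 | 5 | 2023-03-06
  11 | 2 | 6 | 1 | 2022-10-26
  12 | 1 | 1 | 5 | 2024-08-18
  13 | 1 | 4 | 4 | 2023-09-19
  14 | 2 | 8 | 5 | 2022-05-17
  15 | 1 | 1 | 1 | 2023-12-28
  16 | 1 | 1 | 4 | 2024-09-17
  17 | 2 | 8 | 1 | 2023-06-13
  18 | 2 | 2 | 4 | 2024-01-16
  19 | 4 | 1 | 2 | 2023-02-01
SELECT MIN(signup_year) FROM customers WHERE city = 'San Diego'

Execution result:
NULL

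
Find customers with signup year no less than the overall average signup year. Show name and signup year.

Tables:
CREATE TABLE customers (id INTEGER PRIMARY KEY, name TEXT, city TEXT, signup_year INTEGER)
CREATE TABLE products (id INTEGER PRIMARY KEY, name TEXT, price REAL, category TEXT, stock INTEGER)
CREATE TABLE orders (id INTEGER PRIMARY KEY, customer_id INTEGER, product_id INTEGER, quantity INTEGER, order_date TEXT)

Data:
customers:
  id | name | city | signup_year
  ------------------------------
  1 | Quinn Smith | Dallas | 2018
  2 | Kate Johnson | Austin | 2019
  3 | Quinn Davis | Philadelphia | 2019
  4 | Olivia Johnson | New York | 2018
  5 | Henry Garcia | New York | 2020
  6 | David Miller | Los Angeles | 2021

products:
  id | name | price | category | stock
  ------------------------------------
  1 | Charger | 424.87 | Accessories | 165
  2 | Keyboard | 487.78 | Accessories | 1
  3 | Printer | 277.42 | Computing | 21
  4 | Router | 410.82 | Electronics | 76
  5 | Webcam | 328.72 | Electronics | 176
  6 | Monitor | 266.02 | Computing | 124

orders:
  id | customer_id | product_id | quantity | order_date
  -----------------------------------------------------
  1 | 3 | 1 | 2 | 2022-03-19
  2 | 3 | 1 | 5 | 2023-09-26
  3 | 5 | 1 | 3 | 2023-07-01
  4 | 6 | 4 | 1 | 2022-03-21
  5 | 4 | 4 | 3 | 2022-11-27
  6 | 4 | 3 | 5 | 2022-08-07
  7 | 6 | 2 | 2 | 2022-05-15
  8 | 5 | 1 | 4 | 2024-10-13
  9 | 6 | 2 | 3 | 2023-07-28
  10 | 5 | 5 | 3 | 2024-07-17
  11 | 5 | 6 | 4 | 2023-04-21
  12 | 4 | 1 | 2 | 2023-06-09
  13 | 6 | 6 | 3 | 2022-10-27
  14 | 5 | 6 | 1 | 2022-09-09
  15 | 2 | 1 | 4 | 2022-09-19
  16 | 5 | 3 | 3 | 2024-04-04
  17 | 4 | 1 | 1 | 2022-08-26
SELECT name, signup_year FROM customers WHERE signup_year >= (SELECT AVG(signup_year) FROM customers)

Execution result:
name | signup_year
Henry Garcia | 2020
David Miller | 2021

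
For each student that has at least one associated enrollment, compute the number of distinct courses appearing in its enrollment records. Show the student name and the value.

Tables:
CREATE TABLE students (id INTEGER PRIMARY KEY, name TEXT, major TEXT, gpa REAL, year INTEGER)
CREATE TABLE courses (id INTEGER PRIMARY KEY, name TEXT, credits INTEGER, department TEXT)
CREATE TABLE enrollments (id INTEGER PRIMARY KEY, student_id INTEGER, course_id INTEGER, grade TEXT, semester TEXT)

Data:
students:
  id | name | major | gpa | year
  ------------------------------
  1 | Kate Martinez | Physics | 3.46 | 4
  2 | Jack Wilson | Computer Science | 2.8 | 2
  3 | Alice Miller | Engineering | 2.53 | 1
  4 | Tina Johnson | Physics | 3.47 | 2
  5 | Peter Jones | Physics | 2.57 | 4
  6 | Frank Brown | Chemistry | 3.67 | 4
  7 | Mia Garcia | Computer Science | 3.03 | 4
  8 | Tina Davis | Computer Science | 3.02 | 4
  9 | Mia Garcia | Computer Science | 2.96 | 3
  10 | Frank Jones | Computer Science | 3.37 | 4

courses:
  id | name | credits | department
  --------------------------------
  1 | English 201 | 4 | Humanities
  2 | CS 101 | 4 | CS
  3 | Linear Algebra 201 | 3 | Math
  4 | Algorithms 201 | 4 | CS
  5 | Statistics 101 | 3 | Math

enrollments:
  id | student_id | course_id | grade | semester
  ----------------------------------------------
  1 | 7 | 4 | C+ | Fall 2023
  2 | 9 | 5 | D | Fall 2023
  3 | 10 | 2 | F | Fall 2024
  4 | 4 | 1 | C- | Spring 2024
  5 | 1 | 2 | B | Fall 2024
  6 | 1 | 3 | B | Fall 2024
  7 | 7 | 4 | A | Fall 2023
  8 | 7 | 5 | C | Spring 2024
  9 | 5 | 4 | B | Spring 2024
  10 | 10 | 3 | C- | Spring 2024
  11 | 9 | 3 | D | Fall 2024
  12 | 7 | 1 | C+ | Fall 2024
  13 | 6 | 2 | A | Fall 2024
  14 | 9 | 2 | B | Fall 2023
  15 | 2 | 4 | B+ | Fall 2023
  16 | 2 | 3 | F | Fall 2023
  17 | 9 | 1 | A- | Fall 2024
SELECT p.name, COUNT(DISTINCT c.course_id) AS distinct_course_count FROM enrollments c JOIN students p ON c.student_id = p.id GROUP BY p.id, p.name

Execution result:
name | distinct_course_count
Kate Martinez | 2
Jack Wilson | 2
Tina Johnson | 1
Peter Jones | 1
Frank Brown | 1
Mia Garcia | 3
Mia Garcia | 4
Frank Jones | 2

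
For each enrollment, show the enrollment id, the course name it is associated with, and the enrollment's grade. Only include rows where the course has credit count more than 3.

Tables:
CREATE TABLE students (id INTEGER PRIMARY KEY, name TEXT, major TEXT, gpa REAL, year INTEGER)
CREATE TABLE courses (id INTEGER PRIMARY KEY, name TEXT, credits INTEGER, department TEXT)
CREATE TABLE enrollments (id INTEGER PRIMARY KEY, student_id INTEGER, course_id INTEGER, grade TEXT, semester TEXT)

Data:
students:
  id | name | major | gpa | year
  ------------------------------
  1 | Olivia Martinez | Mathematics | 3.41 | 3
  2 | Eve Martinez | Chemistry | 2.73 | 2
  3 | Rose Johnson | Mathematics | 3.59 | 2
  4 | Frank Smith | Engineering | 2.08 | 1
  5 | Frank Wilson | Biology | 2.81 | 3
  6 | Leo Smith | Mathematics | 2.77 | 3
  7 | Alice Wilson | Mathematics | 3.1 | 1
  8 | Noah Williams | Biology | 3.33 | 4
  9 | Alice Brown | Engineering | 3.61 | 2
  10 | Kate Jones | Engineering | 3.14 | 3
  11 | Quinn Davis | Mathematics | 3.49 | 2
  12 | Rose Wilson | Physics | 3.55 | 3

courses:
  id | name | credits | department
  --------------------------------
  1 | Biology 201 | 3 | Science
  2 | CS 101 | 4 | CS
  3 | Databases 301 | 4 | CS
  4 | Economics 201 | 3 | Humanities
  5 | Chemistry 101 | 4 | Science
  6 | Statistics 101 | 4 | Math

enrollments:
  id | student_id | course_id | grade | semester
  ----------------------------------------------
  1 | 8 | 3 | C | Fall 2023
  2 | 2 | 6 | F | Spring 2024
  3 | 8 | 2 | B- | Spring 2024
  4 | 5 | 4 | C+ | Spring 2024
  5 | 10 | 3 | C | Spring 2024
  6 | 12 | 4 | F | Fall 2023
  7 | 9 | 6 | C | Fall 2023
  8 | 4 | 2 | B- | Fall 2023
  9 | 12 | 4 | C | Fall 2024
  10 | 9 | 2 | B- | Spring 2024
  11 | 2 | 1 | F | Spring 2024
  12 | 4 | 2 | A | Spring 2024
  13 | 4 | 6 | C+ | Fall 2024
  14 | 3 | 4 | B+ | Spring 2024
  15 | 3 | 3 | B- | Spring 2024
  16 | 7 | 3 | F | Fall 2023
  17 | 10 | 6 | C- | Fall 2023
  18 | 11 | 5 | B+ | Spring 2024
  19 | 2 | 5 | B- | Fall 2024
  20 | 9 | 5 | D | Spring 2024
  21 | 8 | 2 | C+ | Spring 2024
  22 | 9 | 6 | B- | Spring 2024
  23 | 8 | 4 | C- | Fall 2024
SELECT c.id, p.name AS course, c.grade FROM enrollments c JOIN courses p ON c.course_id = p.id WHERE p.credits > 3

Execution result:
id | course | grade
1 | Databases 301 | C
2 | Statistics 101 | F
3 | CS 101 | B-
5 | Databases 301 | C
7 | Statistics 101 | C
8 | CS 101 | B-
10 | CS 101 | B-
12 | CS 101 | A
13 | Statistics 101 | C+
15 | Databases 301 | B-
16 | Databases 301 | F
17 | Statistics 101 | C-
18 | Chemistry 101 | B+
19 | Chemistry 101 | B-
20 | Chemistry 101 | D
21 | CS 101 | C+
22 | Statistics 101 | B-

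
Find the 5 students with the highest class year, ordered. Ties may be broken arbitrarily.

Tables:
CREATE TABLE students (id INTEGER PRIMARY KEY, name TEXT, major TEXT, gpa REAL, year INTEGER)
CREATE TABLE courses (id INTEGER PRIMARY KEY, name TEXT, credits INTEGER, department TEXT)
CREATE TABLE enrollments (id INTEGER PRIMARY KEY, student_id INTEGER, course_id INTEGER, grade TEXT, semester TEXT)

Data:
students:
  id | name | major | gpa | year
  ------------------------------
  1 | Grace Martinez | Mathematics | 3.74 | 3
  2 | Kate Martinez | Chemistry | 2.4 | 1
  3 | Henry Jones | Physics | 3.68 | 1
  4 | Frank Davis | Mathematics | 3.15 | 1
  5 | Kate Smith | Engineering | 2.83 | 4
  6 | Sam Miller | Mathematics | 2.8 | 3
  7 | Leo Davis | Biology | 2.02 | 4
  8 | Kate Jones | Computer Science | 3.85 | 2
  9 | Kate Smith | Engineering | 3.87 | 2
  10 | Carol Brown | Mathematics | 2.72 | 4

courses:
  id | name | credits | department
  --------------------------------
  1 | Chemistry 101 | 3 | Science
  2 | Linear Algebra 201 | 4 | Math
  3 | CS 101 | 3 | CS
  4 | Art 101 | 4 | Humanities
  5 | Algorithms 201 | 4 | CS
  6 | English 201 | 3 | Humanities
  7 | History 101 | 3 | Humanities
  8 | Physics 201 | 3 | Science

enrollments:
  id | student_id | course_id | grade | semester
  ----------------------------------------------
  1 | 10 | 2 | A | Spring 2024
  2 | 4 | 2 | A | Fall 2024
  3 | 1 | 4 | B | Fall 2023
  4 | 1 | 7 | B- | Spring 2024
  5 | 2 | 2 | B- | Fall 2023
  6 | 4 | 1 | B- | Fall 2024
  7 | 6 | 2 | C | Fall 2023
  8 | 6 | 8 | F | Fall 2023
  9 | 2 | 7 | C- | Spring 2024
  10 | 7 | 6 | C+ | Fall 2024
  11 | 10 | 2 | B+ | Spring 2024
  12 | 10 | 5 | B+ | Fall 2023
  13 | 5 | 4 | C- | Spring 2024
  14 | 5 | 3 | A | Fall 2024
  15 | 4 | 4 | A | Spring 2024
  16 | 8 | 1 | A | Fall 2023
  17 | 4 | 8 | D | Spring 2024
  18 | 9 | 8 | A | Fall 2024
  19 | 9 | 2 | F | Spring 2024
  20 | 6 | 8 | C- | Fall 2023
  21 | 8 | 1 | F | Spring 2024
SELECT name, year FROM students ORDER BY year DESC LIMIT 5

Execution result:
name | year
Kate Smith | 4
Leo Davis | 4
Carol Brown | 4
Grace Martinez | 3
Sam Miller | 3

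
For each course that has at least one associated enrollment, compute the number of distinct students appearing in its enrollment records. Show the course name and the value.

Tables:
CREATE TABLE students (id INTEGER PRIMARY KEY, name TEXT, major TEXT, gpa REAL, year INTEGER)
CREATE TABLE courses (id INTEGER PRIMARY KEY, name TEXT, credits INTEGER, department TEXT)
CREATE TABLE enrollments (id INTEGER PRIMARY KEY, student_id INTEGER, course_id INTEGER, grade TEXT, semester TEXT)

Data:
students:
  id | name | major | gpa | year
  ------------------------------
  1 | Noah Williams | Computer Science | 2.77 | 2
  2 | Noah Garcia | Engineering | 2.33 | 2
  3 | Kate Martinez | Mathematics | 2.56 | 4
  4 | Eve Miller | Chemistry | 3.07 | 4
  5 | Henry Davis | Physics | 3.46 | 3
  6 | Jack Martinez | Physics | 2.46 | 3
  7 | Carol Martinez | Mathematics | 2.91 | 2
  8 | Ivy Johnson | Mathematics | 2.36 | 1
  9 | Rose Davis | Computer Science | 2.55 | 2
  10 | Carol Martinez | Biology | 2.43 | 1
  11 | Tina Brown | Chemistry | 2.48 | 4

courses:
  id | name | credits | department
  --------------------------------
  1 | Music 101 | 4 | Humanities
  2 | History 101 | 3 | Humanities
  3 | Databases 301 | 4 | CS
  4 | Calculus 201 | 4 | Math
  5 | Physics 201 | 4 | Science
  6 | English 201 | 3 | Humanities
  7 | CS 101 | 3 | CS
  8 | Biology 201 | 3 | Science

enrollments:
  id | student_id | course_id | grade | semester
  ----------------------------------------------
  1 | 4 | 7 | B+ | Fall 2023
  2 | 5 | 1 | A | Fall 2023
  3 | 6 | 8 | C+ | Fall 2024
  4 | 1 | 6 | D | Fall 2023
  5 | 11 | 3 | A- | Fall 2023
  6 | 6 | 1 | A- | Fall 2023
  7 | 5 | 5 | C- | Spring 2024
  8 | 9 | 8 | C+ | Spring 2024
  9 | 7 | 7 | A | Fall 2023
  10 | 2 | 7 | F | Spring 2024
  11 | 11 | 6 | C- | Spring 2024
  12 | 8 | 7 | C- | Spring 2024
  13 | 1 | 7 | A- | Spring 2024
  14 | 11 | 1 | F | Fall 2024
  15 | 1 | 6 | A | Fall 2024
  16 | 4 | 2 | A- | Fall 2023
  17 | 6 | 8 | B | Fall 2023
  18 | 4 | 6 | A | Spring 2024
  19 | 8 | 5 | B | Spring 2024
SELECT p.name, COUNT(DISTINCT c.student_id) AS distinct_student_count FROM enrollments c JOIN courses p ON c.course_id = p.id GROUP BY p.id, p.name

Execution result:
name | distinct_student_count
Music 101 | 3
History 101 | 1
Databases 301 | 1
Physics 201 | 2
English 201 | 3
CS 101 | 5
Biology 201 | 2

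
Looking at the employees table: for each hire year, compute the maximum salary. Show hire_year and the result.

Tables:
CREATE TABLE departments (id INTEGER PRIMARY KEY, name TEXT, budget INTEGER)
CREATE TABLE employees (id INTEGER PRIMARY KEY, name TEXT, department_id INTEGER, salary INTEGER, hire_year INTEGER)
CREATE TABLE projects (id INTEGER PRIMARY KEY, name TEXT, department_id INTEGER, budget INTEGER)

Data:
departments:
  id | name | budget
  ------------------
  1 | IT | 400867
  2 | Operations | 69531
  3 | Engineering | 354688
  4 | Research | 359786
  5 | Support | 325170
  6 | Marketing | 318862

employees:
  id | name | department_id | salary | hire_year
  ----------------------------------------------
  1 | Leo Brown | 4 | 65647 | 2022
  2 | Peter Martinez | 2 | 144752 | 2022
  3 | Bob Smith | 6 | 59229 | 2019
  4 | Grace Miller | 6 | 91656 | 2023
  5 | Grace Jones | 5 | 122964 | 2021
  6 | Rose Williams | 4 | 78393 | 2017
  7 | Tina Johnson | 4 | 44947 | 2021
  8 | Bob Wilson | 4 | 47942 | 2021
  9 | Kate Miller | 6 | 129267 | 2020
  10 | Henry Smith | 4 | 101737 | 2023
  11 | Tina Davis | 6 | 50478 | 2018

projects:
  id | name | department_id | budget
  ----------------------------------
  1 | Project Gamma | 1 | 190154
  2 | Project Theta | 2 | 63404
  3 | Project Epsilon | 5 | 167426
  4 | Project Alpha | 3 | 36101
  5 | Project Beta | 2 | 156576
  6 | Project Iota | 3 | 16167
SELECT hire_year, MAX(salary) AS max_salary FROM employees GROUP BY hire_year

Execution result:
hire_year | max_salary
2017 | 78393
2018 | 50478
2019 | 59229
2020 | 129267
2021 | 122964
2022 | 144752
2023 | 101737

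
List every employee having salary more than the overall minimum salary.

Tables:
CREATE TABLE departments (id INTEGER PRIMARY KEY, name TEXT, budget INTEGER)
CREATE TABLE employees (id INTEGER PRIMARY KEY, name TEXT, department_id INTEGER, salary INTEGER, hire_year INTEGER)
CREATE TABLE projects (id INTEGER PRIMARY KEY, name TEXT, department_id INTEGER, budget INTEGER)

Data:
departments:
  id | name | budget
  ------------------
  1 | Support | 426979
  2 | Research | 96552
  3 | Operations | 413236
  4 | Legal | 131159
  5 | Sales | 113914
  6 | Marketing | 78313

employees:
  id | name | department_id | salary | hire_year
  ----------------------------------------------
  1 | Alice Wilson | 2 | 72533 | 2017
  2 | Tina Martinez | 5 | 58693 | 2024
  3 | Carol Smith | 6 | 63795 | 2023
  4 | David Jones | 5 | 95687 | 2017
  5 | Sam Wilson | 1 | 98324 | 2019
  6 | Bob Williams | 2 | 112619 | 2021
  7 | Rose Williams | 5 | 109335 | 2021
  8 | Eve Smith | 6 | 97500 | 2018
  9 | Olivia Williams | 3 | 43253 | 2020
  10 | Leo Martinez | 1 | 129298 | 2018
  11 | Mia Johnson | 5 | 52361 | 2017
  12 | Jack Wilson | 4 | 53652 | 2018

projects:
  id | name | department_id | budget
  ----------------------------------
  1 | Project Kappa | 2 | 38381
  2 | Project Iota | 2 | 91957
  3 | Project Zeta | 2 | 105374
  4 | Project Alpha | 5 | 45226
SELECT name, salary FROM employees WHERE salary > (SELECT MIN(salary) FROM employees)

Execution result:
name | salary
Alice Wilson | 72533
Tina Martinez | 58693
Carol Smith | 63795
David Jones | 95687
Sam Wilson | 98324
Bob Williams | 112619
Rose Williams | 109335
Eve Smith | 97500
Leo Martinez | 129298
Mia Johnson | 52361
Jack Wilson | 53652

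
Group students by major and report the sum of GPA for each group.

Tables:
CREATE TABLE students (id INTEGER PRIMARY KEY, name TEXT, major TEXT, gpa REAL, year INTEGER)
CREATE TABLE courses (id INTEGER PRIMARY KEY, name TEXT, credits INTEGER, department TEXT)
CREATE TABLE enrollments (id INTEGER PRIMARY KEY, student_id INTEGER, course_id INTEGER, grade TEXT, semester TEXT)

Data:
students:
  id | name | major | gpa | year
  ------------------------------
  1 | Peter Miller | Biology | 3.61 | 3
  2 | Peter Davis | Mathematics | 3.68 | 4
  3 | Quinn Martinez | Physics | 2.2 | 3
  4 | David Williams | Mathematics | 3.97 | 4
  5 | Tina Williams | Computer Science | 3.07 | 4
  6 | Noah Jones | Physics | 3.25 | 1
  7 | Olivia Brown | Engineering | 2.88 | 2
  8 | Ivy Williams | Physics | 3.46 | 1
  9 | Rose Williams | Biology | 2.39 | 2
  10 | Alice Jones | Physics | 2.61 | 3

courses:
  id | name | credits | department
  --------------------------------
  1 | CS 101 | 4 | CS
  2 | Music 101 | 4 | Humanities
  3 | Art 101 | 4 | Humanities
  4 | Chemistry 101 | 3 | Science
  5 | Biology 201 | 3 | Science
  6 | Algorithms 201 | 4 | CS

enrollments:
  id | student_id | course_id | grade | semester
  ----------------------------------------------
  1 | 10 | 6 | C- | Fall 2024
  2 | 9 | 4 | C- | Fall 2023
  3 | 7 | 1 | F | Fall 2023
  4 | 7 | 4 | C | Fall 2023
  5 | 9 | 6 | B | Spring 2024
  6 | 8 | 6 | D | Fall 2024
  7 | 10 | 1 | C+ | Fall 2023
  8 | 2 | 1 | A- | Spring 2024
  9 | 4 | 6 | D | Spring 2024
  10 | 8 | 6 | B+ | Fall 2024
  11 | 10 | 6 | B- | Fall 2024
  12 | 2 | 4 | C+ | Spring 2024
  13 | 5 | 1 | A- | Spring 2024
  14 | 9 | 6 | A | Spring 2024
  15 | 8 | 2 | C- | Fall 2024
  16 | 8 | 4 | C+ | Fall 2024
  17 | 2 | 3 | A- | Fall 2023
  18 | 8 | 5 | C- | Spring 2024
SELECT major, SUM(gpa) AS sum_gpa FROM students GROUP BY major

Execution result:
major | sum_gpa
Biology | 6.00
Computer Science | 3.07
Engineering | 2.88
Mathematics | 7.65
Physics | 11.52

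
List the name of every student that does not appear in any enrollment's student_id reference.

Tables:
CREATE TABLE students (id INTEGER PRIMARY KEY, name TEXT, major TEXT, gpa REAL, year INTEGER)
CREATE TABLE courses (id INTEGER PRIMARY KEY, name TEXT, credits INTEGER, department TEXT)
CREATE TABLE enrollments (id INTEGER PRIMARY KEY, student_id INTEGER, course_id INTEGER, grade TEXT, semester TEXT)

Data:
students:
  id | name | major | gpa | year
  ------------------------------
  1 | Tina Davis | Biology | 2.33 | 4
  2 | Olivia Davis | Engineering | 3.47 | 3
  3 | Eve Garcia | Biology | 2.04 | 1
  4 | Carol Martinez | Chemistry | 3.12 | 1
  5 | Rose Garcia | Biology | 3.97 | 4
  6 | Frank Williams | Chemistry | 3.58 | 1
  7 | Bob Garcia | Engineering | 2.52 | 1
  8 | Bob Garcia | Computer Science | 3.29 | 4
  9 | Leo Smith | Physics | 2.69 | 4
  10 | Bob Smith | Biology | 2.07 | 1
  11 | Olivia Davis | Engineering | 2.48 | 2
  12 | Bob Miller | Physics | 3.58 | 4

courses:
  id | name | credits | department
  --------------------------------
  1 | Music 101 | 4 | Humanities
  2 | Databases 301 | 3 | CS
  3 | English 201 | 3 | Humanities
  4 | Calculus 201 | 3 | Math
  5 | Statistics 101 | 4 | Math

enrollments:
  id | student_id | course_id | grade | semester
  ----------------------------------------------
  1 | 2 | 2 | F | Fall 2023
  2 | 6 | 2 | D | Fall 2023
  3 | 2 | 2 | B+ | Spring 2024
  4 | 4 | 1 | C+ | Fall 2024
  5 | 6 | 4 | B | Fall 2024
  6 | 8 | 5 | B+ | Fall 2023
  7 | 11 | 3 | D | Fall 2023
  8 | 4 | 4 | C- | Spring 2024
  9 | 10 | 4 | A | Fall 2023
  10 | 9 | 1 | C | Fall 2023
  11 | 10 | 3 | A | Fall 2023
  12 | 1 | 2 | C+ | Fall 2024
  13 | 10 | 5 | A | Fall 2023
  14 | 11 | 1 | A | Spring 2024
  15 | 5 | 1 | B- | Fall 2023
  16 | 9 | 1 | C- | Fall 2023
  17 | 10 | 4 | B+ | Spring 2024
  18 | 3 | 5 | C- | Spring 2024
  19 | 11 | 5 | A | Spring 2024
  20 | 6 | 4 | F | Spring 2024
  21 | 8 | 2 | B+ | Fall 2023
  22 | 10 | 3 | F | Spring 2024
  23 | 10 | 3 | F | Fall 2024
SELECT p.name FROM students p LEFT JOIN enrollments c ON c.student_id = p.id WHERE c.id IS NULL

Execution result:
name
Bob Garcia
Bob Miller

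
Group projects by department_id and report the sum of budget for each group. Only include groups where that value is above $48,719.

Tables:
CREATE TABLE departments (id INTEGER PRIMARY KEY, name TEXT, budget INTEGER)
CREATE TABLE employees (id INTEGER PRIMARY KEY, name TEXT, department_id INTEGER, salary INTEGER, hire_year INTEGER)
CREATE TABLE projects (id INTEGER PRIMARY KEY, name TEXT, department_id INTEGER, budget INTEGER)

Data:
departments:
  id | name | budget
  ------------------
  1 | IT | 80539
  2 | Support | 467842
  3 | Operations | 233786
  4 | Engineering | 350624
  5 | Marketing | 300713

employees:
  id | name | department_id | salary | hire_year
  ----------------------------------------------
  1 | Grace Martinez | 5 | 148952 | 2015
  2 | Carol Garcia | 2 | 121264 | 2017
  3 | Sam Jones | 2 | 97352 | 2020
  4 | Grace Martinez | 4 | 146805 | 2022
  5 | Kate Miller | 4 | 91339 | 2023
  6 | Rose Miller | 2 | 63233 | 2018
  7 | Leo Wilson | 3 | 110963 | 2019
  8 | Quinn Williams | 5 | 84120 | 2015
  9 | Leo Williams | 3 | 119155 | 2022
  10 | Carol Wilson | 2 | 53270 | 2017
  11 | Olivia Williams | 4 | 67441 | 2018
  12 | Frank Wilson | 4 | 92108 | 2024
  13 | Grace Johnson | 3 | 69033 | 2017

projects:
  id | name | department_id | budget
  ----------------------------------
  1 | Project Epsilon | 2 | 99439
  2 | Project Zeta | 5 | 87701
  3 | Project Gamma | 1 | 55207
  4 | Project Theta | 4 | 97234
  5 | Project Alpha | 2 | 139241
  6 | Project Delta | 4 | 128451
SELECT department_id, SUM(budget) AS sum_budget FROM projects GROUP BY department_id HAVING SUM(budget) > 48719

Execution result:
department_id | sum_budget
1 | 55207
2 | 238680
4 | 225685
5 | 87701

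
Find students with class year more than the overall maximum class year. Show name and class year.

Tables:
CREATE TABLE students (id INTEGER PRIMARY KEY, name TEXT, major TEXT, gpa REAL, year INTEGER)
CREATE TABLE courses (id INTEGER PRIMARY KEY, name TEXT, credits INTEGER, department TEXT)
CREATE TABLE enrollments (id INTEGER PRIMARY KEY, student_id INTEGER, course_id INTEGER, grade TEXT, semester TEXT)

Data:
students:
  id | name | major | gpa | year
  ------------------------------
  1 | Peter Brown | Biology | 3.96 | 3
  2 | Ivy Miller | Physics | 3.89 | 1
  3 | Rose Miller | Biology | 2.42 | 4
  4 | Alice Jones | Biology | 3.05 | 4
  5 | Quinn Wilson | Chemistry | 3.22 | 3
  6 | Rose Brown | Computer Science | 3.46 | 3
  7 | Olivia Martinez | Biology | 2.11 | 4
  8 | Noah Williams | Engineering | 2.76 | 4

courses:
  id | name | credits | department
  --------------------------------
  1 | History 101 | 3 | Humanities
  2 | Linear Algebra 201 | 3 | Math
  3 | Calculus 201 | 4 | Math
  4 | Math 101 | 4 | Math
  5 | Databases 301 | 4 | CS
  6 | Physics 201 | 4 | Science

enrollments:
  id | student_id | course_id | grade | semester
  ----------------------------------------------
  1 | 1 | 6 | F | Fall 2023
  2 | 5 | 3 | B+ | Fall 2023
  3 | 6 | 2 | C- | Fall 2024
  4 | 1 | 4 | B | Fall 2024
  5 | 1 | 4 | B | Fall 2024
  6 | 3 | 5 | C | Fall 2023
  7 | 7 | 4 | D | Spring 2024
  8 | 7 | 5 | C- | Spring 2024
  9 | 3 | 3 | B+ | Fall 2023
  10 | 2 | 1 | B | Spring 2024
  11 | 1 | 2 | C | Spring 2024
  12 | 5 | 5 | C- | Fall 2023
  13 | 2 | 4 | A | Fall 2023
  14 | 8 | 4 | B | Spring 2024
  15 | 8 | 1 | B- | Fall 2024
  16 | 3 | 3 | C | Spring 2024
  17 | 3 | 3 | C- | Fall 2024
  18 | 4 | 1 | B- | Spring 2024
SELECT name, year FROM students WHERE year > (SELECT MAX(year) FROM students)

Execution result:
(no rows)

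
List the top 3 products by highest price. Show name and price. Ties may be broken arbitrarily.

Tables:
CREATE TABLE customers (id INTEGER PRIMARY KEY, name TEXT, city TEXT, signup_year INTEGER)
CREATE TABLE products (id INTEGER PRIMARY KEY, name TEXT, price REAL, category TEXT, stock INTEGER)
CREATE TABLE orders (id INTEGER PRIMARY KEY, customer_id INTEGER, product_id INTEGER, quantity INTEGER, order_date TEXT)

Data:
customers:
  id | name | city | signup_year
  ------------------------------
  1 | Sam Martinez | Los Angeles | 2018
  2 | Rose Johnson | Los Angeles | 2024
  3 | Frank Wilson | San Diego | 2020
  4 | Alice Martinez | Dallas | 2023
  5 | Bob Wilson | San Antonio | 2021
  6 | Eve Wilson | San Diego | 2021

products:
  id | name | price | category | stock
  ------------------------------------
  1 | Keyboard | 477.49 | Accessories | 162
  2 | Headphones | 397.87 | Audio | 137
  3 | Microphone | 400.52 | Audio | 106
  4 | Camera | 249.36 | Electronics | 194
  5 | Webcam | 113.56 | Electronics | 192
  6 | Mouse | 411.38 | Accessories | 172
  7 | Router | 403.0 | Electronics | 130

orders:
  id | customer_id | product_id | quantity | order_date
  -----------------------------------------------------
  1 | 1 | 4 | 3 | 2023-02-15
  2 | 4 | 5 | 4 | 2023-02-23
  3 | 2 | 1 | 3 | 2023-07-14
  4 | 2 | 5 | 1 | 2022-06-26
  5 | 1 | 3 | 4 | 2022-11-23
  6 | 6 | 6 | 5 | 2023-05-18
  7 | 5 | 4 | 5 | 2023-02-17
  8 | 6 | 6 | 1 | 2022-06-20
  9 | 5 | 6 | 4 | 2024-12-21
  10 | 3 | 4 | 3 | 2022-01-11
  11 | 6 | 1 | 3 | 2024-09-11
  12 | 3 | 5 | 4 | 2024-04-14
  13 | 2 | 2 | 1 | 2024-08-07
SELECT name, price FROM products ORDER BY price DESC LIMIT 3

Execution result:
name | price
Keyboard | 477.49
Mouse | 411.38
Router | 403.00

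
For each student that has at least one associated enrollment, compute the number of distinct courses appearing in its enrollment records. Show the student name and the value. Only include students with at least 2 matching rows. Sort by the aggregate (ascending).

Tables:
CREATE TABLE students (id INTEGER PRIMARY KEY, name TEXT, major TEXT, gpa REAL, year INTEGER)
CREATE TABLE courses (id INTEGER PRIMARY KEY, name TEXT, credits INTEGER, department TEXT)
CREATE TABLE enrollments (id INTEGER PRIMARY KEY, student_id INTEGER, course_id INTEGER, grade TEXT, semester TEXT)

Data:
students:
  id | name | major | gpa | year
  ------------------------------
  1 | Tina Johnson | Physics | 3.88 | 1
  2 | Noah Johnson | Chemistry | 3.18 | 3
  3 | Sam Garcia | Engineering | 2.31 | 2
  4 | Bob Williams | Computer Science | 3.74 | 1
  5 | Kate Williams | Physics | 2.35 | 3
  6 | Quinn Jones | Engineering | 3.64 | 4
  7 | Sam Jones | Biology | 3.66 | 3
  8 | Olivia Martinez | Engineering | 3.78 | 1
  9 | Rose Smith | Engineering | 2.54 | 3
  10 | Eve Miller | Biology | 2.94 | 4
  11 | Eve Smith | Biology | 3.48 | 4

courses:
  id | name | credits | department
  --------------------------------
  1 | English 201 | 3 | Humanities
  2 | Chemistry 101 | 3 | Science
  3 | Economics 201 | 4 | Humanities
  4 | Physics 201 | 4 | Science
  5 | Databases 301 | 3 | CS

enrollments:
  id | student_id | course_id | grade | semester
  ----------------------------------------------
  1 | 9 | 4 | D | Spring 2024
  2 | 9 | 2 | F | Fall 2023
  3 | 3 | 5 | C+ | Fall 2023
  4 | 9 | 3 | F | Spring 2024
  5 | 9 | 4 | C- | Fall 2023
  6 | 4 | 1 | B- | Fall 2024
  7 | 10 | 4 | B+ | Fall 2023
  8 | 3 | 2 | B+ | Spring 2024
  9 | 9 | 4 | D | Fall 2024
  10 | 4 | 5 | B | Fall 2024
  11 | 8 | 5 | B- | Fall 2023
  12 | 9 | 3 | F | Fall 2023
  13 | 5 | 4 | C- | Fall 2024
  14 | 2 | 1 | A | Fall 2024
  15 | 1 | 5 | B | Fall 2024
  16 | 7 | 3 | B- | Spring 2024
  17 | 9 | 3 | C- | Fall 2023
SELECT p.name, COUNT(DISTINCT c.course_id) AS distinct_course_count FROM enrollments c JOIN students p ON c.student_id = p.id GROUP BY p.id, p.name HAVING COUNT(*) >= 2 ORDER BY distinct_course_count ASC

Execution result:
name | distinct_course_count
Sam Garcia | 2
Bob Williams | 2
Rose Smith | 3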